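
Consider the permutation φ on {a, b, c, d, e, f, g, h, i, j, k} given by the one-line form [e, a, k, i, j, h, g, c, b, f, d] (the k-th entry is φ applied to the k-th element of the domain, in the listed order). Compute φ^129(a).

Tracing a → e → … returns to a after 10 steps, so a lies in a 10-cycle (a e j f h c k d i b).
Since the cycle has length 10, φ^129 acts on it the same as φ^9 (129 mod 10 = 9).
Advancing 9 steps from a: a → e → j → f → h → c → k → d → i → b.

b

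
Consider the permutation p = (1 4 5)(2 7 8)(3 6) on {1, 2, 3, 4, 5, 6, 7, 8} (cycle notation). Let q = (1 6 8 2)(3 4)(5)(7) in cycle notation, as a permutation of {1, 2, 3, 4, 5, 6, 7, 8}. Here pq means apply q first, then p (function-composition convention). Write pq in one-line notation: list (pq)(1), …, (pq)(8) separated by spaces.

3 4 5 6 1 2 8 7

(pq)(x) = p(q(x)). Computing each image: p(q(1)) = p(6) = 3, p(q(2)) = p(1) = 4, p(q(3)) = p(4) = 5, p(q(4)) = p(3) = 6, p(q(5)) = p(5) = 1, p(q(6)) = p(8) = 2, p(q(7)) = p(7) = 8, p(q(8)) = p(2) = 7.
Hence pq = [3 4 5 6 1 2 8 7].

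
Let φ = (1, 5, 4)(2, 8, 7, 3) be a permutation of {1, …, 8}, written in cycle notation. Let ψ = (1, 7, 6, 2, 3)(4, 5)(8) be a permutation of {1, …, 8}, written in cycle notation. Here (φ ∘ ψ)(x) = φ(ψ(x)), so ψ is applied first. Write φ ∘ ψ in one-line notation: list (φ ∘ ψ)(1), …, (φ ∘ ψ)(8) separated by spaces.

(φ ∘ ψ)(x) = φ(ψ(x)). Computing each image: φ(ψ(1)) = φ(7) = 3, φ(ψ(2)) = φ(3) = 2, φ(ψ(3)) = φ(1) = 5, φ(ψ(4)) = φ(5) = 4, φ(ψ(5)) = φ(4) = 1, φ(ψ(6)) = φ(2) = 8, φ(ψ(7)) = φ(6) = 6, φ(ψ(8)) = φ(8) = 7.
Hence φ ∘ ψ = [3 2 5 4 1 8 6 7].

3 2 5 4 1 8 6 7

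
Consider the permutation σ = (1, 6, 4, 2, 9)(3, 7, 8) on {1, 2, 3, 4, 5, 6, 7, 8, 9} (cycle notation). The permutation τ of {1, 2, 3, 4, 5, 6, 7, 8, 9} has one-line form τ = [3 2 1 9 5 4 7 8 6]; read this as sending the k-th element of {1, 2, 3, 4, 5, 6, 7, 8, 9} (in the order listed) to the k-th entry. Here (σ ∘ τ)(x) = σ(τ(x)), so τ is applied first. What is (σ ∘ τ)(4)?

1

τ(4) = 9, then σ(9) = 1; composing gives (σ ∘ τ)(4) = 1.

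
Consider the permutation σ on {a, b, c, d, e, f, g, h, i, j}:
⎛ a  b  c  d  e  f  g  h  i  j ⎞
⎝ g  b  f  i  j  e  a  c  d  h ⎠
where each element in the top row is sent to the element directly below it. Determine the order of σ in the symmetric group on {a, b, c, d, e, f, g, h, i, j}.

10

Writing σ as disjoint cycles, the cycle lengths are 5, 2, 2, 1.
The order is lcm(5, 2, 2) = 10.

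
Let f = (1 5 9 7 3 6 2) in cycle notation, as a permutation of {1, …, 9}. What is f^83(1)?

1 lies in the 7-cycle (1 5 9 7 3 6 2).
On a 7-cycle, f^7 is the identity, so f^83 = f^6 there (83 ≡ 6 mod 7).
Advancing 6 steps from 1: 1 → 5 → 9 → 7 → 3 → 6 → 2.

2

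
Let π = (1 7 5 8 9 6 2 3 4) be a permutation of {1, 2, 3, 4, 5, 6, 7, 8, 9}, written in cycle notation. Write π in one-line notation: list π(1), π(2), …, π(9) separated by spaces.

7 3 4 1 8 2 5 9 6

Reading each image from the cycles: 1→7, 2→3, 3→4, 4→1, 5→8, 6→2, 7→5, 8→9, 9→6.
So the one-line form is 7 3 4 1 8 2 5 9 6.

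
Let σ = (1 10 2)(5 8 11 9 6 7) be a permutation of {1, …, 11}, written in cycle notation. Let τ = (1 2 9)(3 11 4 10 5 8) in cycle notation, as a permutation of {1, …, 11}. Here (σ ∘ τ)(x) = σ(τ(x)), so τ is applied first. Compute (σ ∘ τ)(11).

4

τ(11) = 4, then σ(4) = 4; composing gives (σ ∘ τ)(11) = 4.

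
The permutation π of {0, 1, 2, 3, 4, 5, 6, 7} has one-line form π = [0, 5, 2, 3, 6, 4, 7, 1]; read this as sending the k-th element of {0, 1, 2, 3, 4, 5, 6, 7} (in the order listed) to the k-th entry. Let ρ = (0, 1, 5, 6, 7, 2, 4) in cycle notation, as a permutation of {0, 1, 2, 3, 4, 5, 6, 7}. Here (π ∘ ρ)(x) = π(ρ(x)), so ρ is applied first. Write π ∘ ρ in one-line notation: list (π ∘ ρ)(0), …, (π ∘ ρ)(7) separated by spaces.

5 4 6 3 0 7 1 2

(π ∘ ρ)(x) = π(ρ(x)). Computing each image: π(ρ(0)) = π(1) = 5, π(ρ(1)) = π(5) = 4, π(ρ(2)) = π(4) = 6, π(ρ(3)) = π(3) = 3, π(ρ(4)) = π(0) = 0, π(ρ(5)) = π(6) = 7, π(ρ(6)) = π(7) = 1, π(ρ(7)) = π(2) = 2.
Hence π ∘ ρ = [5 4 6 3 0 7 1 2].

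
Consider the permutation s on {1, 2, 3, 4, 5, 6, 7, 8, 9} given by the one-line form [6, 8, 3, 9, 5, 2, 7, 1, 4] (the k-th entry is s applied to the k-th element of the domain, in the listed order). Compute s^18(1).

Tracing 1 → 6 → … returns to 1 after 4 steps, so 1 lies in a 4-cycle (1, 6, 2, 8).
Since the cycle has length 4, s^18 acts on it the same as s^2 (18 mod 4 = 2).
Stepping 2 places around the cycle: 1 → 6 → 2.

2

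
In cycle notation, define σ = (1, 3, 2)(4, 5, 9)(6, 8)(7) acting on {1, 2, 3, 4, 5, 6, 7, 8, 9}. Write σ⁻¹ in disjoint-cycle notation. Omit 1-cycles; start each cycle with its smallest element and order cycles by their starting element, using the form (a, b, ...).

Inverting a permutation written in cycle notation just reverses the order within every cycle.
Reversing each cycle of σ and rotating so the smallest element leads gives (1, 2, 3)(4, 9, 5)(6, 8).

(1, 2, 3)(4, 9, 5)(6, 8)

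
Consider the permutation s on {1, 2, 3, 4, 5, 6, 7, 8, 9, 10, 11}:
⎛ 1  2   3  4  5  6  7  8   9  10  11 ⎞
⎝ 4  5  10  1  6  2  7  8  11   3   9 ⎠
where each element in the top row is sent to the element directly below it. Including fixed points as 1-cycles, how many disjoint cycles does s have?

The cycle decomposition is (1 4)(2 5 6)(3 10)(7)(8)(9 11), which has 6 cycles (counting 1-cycles).

6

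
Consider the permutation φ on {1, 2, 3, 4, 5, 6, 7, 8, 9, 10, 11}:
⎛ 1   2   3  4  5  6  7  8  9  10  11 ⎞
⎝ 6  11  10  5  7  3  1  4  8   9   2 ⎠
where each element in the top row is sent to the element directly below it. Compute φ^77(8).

Tracing 8 → 4 → … returns to 8 after 9 steps, so 8 lies in a 9-cycle (1 6 3 10 9 8 4 5 7).
On a 9-cycle, φ^9 is the identity, so φ^77 = φ^5 there (77 ≡ 5 mod 9).
Stepping 5 places around the cycle: 8 → 4 → 5 → 7 → 1 → 6.

6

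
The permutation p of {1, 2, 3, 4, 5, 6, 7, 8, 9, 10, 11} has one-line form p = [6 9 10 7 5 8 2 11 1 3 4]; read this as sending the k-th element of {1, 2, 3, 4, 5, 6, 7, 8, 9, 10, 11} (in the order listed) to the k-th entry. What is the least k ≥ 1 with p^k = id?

8

Decomposing into disjoint cycles gives cycle lengths 8, 2, 1.
The order of p is the least common multiple of its cycle lengths: lcm(8, 2) = 8.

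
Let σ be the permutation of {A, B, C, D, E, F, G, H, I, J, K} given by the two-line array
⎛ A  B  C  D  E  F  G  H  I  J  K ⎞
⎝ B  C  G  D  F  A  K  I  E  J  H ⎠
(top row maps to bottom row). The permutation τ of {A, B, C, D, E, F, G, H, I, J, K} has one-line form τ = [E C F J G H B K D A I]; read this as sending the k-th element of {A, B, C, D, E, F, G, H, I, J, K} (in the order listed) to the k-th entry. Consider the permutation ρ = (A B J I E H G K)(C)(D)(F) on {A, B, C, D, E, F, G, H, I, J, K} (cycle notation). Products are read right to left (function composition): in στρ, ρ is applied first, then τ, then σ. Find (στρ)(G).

Chase G: ρ(G) = K; τ(K) = I; σ(I) = E. Hence (στρ)(G) = E.

E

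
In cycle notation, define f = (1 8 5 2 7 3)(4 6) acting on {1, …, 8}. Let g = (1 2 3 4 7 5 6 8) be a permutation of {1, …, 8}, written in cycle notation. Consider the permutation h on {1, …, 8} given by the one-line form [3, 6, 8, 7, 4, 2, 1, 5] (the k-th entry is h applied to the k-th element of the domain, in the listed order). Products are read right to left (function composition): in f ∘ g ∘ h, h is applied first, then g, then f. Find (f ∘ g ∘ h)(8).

4

(f ∘ g ∘ h)(8) = f(g(h(8))). h(8) = 5, then g(5) = 6, then f(6) = 4, so the result is 4.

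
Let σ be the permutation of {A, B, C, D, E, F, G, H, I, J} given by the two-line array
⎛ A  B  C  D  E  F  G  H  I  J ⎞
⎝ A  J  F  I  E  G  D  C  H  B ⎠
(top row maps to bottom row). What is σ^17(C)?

Tracing C → F → … returns to C after 6 steps, so C lies in a 6-cycle (C F G D I H).
On a 6-cycle, σ^6 is the identity, so σ^17 = σ^5 there (17 ≡ 5 mod 6).
Stepping 5 places around the cycle: C → F → G → D → I → H.

H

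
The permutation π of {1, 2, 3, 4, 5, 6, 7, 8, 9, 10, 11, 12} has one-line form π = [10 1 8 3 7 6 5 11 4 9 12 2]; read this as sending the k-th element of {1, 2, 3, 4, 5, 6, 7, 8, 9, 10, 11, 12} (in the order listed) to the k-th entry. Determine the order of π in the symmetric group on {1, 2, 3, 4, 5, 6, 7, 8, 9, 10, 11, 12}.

The disjoint-cycle form of π has cycle lengths 9, 2, 1.
Since disjoint cycles commute, ord(π) = lcm(9, 2) = 18.

18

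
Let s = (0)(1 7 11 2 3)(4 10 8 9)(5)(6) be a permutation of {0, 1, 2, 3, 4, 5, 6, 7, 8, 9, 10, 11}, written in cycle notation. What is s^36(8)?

8 lies in the 4-cycle (4 10 8 9).
Powers repeat with period 4 on this cycle, and 36 mod 4 = 0, so s^36(8) = s^0(8).
So s^36(8) = 8.

8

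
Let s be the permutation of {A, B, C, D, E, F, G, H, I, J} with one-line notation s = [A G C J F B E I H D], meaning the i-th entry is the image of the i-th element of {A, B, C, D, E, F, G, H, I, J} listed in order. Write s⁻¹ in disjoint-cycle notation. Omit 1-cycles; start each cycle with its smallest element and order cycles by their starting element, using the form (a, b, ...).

The cycle decomposition of s is (B, G, E, F)(D, J)(H, I).
Reversing each cycle (and rotating so the smallest element leads) gives s⁻¹ = (B, F, E, G)(D, J)(H, I).

(B, F, E, G)(D, J)(H, I)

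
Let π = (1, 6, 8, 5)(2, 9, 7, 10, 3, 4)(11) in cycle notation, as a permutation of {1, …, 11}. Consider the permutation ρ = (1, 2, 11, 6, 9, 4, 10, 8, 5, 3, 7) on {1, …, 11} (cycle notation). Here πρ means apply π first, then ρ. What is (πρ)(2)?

π(2) = 9, then ρ(9) = 4; composing gives (πρ)(2) = 4.

4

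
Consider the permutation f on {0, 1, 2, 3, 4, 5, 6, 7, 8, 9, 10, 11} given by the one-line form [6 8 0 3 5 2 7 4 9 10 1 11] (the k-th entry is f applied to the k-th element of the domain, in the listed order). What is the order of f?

Writing f as disjoint cycles, the cycle lengths are 6, 4, 1, 1.
The order is lcm(6, 4) = 12.

12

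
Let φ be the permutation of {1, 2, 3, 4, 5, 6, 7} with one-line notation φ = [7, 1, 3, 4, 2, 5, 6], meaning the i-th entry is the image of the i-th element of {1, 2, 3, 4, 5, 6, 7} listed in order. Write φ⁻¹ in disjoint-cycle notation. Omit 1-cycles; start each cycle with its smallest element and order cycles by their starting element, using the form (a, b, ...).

(1, 2, 5, 6, 7)

First write φ in disjoint cycles: (1, 7, 6, 5, 2).
The inverse reverses every cycle; in canonical form, φ⁻¹ = (1, 2, 5, 6, 7).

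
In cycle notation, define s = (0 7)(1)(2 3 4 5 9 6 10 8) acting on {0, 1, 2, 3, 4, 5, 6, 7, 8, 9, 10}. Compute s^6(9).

4

9 lies in the 8-cycle (2 3 4 5 9 6 10 8).
Advancing 6 steps from 9: 9 → 6 → 10 → 8 → 2 → 3 → 4.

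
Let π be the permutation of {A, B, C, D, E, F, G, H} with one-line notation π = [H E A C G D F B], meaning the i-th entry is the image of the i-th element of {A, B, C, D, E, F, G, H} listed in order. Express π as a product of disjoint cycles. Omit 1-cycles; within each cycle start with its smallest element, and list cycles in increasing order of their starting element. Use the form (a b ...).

(A H B E G F D C)

Start at A and follow images: A → H → B → E → G → F → D → C → A, giving the cycle (A H B E G F D C).
Repeating from the next unused element and collecting all non-trivial cycles gives (A H B E G F D C).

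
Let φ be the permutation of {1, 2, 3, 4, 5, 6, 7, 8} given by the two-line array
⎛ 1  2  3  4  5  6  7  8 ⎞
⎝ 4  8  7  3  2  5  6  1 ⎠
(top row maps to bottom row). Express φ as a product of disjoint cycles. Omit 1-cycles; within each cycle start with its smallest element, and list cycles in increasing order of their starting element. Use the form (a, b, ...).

Start at 1 and follow images: 1 → 4 → 3 → 7 → 6 → 5 → 2 → 8 → 1, giving the cycle (1, 4, 3, 7, 6, 5, 2, 8).
Continuing from each remaining unvisited element yields (1, 4, 3, 7, 6, 5, 2, 8).

(1, 4, 3, 7, 6, 5, 2, 8)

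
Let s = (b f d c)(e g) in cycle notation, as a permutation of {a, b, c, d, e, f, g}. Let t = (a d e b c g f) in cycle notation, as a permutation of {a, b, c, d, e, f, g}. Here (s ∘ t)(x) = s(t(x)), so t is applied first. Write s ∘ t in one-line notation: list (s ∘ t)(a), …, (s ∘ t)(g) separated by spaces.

For each element, apply t then s: a → d → c; b → c → b; c → g → e; d → e → g; e → b → f; f → a → a; g → f → d.
Collecting the images, s ∘ t = [c b e g f a d].

c b e g f a d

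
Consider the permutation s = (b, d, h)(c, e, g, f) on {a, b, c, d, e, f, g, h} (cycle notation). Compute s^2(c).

g

c lies in the 4-cycle (c, e, g, f).
Advancing 2 steps from c: c → e → g.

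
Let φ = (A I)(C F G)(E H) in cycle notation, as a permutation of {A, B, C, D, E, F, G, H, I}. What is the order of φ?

The disjoint cycles have lengths 3, 2, 2, 1, 1.
Since disjoint cycles commute, ord(φ) = lcm(3, 2, 2) = 6.

6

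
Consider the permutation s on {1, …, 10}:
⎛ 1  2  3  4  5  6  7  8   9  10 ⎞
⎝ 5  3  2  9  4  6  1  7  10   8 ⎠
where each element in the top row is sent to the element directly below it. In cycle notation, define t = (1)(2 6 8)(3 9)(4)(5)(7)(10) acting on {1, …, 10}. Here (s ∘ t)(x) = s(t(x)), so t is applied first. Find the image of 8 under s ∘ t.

3

t(8) = 2, then s(2) = 3; composing gives (s ∘ t)(8) = 3.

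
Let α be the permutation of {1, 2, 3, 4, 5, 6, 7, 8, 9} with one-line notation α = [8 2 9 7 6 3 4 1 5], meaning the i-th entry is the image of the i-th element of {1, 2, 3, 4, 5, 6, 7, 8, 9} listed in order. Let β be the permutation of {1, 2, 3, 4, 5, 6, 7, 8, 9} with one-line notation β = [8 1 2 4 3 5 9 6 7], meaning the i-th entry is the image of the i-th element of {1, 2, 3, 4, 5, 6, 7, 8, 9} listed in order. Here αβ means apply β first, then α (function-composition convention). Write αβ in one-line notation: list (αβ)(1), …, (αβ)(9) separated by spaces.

For each element, apply β then α: 1 → 8 → 1; 2 → 1 → 8; 3 → 2 → 2; 4 → 4 → 7; 5 → 3 → 9; 6 → 5 → 6; 7 → 9 → 5; 8 → 6 → 3; 9 → 7 → 4.
Collecting the images, αβ = [1 8 2 7 9 6 5 3 4].

1 8 2 7 9 6 5 3 4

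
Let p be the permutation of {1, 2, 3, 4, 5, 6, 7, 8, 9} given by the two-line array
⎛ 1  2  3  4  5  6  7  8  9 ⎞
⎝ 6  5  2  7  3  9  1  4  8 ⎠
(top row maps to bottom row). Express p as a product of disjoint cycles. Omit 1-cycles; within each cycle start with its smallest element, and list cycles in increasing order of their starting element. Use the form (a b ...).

From 1: 1 → 6 → 9 → 8 → 4 → 7 → 1, closing the cycle (1 6 9 8 4 7).
Continuing from each remaining unvisited element yields (1 6 9 8 4 7)(2 5 3).

(1 6 9 8 4 7)(2 5 3)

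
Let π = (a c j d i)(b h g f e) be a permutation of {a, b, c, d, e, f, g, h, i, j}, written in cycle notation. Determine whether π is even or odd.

The cycle lengths are 5, 5.
A cycle is odd iff its length is even; π has 0 even-length cycles, so sgn(π) = (−1)^0 and π is even.

even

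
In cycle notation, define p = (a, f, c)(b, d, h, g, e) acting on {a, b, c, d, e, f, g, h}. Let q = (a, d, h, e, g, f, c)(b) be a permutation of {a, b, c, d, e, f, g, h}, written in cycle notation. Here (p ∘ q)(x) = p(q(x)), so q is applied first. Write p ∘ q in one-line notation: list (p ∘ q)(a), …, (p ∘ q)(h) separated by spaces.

h d f g e a c b

(p ∘ q)(x) = p(q(x)). Computing each image: p(q(a)) = p(d) = h, p(q(b)) = p(b) = d, p(q(c)) = p(a) = f, p(q(d)) = p(h) = g, p(q(e)) = p(g) = e, p(q(f)) = p(c) = a, p(q(g)) = p(f) = c, p(q(h)) = p(e) = b.
Hence p ∘ q = [h d f g e a c b].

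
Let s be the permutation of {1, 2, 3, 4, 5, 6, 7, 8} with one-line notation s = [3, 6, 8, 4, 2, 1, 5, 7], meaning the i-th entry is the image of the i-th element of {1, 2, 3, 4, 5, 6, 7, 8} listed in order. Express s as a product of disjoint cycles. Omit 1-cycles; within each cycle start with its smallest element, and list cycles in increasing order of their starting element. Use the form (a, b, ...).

From 1: 1 → 3 → 8 → 7 → 5 → 2 → 6 → 1, closing the cycle (1, 3, 8, 7, 5, 2, 6).
Continuing from each remaining unvisited element yields (1, 3, 8, 7, 5, 2, 6).

(1, 3, 8, 7, 5, 2, 6)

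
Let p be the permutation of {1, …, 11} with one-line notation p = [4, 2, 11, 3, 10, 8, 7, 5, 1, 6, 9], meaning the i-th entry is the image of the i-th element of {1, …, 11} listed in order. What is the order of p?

The disjoint-cycle form of p has cycle lengths 5, 4, 1, 1.
Since disjoint cycles commute, ord(p) = lcm(5, 4) = 20.

20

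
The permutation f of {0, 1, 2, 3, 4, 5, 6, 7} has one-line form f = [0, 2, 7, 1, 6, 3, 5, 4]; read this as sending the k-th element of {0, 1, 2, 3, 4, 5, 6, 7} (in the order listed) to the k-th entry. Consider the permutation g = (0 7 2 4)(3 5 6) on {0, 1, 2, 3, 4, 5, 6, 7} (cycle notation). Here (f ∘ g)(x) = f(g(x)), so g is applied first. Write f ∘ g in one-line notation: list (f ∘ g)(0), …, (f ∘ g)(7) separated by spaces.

4 2 6 3 0 5 1 7

For each element, apply g then f: 0 → 7 → 4; 1 → 1 → 2; 2 → 4 → 6; 3 → 5 → 3; 4 → 0 → 0; 5 → 6 → 5; 6 → 3 → 1; 7 → 2 → 7.
So f ∘ g in one-line form is 4 2 6 3 0 5 1 7.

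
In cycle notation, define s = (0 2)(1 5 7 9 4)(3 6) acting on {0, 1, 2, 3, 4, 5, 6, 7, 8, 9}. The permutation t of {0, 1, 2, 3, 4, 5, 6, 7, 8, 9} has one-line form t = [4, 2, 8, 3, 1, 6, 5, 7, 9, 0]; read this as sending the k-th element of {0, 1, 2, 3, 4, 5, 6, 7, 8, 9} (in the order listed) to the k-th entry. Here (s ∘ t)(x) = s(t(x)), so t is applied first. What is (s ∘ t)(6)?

7

t(6) = 5, then s(5) = 7; composing gives (s ∘ t)(6) = 7.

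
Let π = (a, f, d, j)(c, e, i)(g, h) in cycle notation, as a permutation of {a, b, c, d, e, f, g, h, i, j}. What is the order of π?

The disjoint cycles have lengths 4, 3, 2, 1.
The order of π is the least common multiple of its cycle lengths: lcm(4, 3, 2) = 12.

12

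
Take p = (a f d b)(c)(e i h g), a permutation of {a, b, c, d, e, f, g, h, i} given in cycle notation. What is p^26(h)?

e

h lies in the 4-cycle (e i h g).
On a 4-cycle, p^4 is the identity, so p^26 = p^2 there (26 ≡ 2 mod 4).
Advancing 2 steps from h: h → g → e.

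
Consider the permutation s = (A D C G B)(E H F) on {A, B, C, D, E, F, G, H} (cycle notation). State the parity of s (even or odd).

The cycle lengths are 5, 3.
A cycle is odd iff its length is even; s has 0 even-length cycles, so sgn(s) = (−1)^0 and s is even.

even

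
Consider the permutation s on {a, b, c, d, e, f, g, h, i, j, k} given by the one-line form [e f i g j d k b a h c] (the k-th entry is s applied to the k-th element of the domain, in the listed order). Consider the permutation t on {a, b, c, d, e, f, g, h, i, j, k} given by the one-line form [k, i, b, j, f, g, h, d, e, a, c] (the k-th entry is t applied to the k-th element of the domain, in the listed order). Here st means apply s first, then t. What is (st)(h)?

i

s(h) = b, then t(b) = i; composing gives (st)(h) = i.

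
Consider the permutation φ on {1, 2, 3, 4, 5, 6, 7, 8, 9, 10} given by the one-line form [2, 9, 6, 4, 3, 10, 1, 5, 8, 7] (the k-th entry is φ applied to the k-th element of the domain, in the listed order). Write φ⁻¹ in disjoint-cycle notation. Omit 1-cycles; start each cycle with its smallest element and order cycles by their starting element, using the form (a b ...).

(1 7 10 6 3 5 8 9 2)

The cycle decomposition of φ is (1 2 9 8 5 3 6 10 7).
Reversing each cycle (and rotating so the smallest element leads) gives φ⁻¹ = (1 7 10 6 3 5 8 9 2).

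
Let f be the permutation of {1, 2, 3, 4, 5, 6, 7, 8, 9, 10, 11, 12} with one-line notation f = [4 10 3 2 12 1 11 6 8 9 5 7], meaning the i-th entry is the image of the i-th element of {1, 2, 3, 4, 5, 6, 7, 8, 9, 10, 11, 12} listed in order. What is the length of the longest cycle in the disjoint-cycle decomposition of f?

7

Decomposing into disjoint cycles gives (1, 4, 2, 10, 9, 8, 6)(5, 12, 7, 11); the longest has length 7.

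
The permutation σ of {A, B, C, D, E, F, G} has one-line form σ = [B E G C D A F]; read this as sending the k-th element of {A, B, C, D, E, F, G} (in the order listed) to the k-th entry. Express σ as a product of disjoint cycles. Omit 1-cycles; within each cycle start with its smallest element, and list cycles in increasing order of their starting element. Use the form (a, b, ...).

Iterating σ from A gives A → B → E → D → C → G → F → A; that is the 7-cycle (A, B, E, D, C, G, F).
Repeating from the next unused element and collecting all non-trivial cycles gives (A, B, E, D, C, G, F).

(A, B, E, D, C, G, F)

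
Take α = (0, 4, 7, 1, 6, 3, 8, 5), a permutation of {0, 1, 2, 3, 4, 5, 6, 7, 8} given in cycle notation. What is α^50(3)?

3 lies in the 8-cycle (0, 4, 7, 1, 6, 3, 8, 5).
On an 8-cycle, α^8 is the identity, so α^50 = α^2 there (50 ≡ 2 mod 8).
Advancing 2 steps from 3: 3 → 8 → 5.

5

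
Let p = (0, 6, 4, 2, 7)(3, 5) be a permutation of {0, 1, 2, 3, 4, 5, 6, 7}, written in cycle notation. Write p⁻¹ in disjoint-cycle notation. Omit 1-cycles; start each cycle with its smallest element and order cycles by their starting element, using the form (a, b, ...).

Inverting a permutation written in cycle notation just reverses the order within every cycle.
Reversing each cycle of p and rotating so the smallest element leads gives (0, 7, 2, 4, 6)(3, 5).

(0, 7, 2, 4, 6)(3, 5)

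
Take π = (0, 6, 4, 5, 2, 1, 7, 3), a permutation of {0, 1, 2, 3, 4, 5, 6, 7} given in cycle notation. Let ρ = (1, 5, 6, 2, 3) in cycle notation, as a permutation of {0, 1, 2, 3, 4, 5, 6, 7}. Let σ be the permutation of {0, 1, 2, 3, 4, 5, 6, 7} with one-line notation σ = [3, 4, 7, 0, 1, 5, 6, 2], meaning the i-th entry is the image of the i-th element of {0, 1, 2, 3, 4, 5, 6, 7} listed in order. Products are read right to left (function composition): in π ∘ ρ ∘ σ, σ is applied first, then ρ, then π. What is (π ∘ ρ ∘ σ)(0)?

Chase 0: σ(0) = 3; ρ(3) = 1; π(1) = 7. Hence (π ∘ ρ ∘ σ)(0) = 7.

7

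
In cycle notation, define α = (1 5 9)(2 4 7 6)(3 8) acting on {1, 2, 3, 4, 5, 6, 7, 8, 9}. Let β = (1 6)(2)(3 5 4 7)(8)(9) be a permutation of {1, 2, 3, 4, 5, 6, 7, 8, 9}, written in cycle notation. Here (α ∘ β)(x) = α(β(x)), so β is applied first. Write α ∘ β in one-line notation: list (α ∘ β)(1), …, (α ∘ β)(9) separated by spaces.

(α ∘ β)(x) = α(β(x)). Computing each image: α(β(1)) = α(6) = 2, α(β(2)) = α(2) = 4, α(β(3)) = α(5) = 9, α(β(4)) = α(7) = 6, α(β(5)) = α(4) = 7, α(β(6)) = α(1) = 5, α(β(7)) = α(3) = 8, α(β(8)) = α(8) = 3, α(β(9)) = α(9) = 1.
Hence α ∘ β = [2 4 9 6 7 5 8 3 1].

2 4 9 6 7 5 8 3 1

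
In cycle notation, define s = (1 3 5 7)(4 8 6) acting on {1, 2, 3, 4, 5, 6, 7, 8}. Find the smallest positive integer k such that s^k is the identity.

12

The cycle type of s is (4, 3, 1).
The order is lcm(4, 3) = 12.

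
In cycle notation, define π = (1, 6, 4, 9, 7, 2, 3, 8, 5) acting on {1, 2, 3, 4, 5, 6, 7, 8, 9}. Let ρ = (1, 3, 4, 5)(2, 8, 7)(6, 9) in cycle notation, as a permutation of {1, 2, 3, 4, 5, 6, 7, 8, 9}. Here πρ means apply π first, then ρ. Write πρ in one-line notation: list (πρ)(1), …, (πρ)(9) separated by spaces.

9 4 7 6 3 5 8 1 2

(πρ)(x) = ρ(π(x)). Computing each image: ρ(π(1)) = ρ(6) = 9, ρ(π(2)) = ρ(3) = 4, ρ(π(3)) = ρ(8) = 7, ρ(π(4)) = ρ(9) = 6, ρ(π(5)) = ρ(1) = 3, ρ(π(6)) = ρ(4) = 5, ρ(π(7)) = ρ(2) = 8, ρ(π(8)) = ρ(5) = 1, ρ(π(9)) = ρ(7) = 2.
Hence πρ = [9 4 7 6 3 5 8 1 2].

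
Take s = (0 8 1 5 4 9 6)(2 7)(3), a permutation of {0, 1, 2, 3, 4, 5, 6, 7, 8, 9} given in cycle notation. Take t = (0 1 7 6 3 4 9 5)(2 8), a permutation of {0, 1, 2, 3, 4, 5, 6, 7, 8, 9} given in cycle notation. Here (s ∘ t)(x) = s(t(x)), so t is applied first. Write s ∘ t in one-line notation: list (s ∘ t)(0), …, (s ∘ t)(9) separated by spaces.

5 2 1 9 6 8 3 0 7 4

For each element, apply t then s: 0 → 1 → 5; 1 → 7 → 2; 2 → 8 → 1; 3 → 4 → 9; 4 → 9 → 6; 5 → 0 → 8; 6 → 3 → 3; 7 → 6 → 0; 8 → 2 → 7; 9 → 5 → 4.
Collecting the images, s ∘ t = [5 2 1 9 6 8 3 0 7 4].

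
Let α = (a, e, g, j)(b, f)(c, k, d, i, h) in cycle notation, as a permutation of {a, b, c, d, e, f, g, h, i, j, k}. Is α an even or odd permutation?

even

The cycle lengths are 5, 4, 2.
A cycle is odd iff its length is even; α has 2 even-length cycles, so sgn(α) = (−1)^2 and α is even.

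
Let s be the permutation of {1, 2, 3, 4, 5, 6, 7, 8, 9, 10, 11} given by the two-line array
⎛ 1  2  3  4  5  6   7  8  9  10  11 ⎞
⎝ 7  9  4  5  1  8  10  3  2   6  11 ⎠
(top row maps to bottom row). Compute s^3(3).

1

Tracing 3 → 4 → … returns to 3 after 8 steps, so 3 lies in an 8-cycle (1, 7, 10, 6, 8, 3, 4, 5).
Stepping 3 places around the cycle: 3 → 4 → 5 → 1.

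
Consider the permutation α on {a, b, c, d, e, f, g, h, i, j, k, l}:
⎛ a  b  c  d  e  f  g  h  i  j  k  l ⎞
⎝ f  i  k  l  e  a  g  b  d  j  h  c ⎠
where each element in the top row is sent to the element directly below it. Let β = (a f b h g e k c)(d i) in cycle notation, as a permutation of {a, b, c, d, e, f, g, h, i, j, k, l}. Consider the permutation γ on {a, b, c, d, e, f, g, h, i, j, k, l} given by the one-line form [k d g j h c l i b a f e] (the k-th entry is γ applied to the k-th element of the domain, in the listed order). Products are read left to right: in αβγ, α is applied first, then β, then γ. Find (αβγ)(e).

Apply the permutations in order: α(e) = e, then β(e) = k, then γ(k) = f. So (αβγ)(e) = f.

f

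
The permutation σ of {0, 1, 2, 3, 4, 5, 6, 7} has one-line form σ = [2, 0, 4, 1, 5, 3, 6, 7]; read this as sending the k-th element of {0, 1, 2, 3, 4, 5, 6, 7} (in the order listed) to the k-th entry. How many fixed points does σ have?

The fixed points (elements with σ(x) = x) are {6, 7}, so there are 2.

2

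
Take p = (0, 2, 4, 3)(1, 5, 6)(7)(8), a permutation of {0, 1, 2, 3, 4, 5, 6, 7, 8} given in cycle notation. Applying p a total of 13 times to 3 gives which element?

3 lies in the 4-cycle (0, 2, 4, 3).
Since the cycle has length 4, p^13 acts on it the same as p^1 (13 mod 4 = 1).
Advancing 1 step from 3: 3 → 0.

0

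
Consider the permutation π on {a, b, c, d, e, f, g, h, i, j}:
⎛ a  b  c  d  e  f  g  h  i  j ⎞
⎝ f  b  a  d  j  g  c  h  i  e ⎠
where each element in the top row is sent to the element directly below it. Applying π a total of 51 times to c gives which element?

Tracing c → a → … returns to c after 4 steps, so c lies in a 4-cycle (a, f, g, c).
Powers repeat with period 4 on this cycle, and 51 mod 4 = 3, so π^51(c) = π^3(c).
Advancing 3 steps from c: c → a → f → g.

g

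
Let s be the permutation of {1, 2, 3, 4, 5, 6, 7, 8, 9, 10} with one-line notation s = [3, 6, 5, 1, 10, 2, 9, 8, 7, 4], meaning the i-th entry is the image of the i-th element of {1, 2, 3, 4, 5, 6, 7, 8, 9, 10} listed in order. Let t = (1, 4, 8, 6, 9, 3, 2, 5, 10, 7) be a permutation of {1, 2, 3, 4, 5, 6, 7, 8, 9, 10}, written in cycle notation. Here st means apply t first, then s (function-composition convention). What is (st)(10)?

9

(st)(10) = s(t(10)). t(10) = 7, then s(7) = 9. So (st)(10) = 9.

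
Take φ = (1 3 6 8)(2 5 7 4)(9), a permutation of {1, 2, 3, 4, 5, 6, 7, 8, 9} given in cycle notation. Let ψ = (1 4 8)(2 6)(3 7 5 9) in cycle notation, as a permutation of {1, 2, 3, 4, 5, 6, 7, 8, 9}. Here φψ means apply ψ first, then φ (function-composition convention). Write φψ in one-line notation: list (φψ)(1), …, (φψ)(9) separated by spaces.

2 8 4 1 9 5 7 3 6

(φψ)(x) = φ(ψ(x)). Computing each image: φ(ψ(1)) = φ(4) = 2, φ(ψ(2)) = φ(6) = 8, φ(ψ(3)) = φ(7) = 4, φ(ψ(4)) = φ(8) = 1, φ(ψ(5)) = φ(9) = 9, φ(ψ(6)) = φ(2) = 5, φ(ψ(7)) = φ(5) = 7, φ(ψ(8)) = φ(1) = 3, φ(ψ(9)) = φ(3) = 6.
Hence φψ = [2 8 4 1 9 5 7 3 6].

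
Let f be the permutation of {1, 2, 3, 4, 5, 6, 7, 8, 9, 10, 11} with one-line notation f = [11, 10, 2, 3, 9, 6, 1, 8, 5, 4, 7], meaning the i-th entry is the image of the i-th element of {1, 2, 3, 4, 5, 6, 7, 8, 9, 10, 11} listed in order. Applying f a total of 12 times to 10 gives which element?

Tracing 10 → 4 → … returns to 10 after 4 steps, so 10 lies in a 4-cycle (2, 10, 4, 3).
Since the cycle has length 4, f^12 acts on it the same as f^0 (12 mod 4 = 0).
So f^12(10) = 10.

10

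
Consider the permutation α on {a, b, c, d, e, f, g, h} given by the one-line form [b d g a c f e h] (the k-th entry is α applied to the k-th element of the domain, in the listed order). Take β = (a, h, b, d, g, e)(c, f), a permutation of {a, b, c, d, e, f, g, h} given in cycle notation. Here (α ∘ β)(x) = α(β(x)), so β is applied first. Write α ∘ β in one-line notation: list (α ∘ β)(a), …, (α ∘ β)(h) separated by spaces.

(α ∘ β)(x) = α(β(x)). Computing each image: α(β(a)) = α(h) = h, α(β(b)) = α(d) = a, α(β(c)) = α(f) = f, α(β(d)) = α(g) = e, α(β(e)) = α(a) = b, α(β(f)) = α(c) = g, α(β(g)) = α(e) = c, α(β(h)) = α(b) = d.
Hence α ∘ β = [h a f e b g c d].

h a f e b g c d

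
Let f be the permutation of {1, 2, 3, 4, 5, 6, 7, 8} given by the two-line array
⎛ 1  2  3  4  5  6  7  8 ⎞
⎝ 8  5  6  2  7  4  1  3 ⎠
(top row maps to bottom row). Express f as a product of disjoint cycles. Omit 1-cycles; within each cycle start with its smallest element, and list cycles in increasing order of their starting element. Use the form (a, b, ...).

From 1: 1 → 8 → 3 → 6 → 4 → 2 → 5 → 7 → 1, closing the cycle (1, 8, 3, 6, 4, 2, 5, 7).
Continuing from each remaining unvisited element yields (1, 8, 3, 6, 4, 2, 5, 7).

(1, 8, 3, 6, 4, 2, 5, 7)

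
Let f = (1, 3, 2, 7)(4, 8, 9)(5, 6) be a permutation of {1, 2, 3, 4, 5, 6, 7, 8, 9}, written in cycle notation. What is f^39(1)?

1 lies in the 4-cycle (1, 3, 2, 7).
Powers repeat with period 4 on this cycle, and 39 mod 4 = 3, so f^39(1) = f^3(1).
Stepping 3 places around the cycle: 1 → 3 → 2 → 7.

7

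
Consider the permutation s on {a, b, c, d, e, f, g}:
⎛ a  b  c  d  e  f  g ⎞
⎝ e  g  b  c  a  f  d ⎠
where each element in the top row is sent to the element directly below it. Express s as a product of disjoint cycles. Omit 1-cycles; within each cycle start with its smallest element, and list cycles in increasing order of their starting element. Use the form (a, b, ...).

Start at a and follow images: a → e → a, giving the cycle (a, e).
Continuing from each remaining unvisited element yields (a, e)(b, g, d, c).

(a, e)(b, g, d, c)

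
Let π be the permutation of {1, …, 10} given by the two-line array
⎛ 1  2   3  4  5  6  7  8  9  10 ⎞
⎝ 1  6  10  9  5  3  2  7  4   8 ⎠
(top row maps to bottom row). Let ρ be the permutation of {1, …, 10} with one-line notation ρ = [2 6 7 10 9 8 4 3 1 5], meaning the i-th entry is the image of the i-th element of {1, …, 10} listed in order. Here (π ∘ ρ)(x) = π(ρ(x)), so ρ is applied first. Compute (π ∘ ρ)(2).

(π ∘ ρ)(2) = π(ρ(2)). ρ(2) = 6, then π(6) = 3. So (π ∘ ρ)(2) = 3.

3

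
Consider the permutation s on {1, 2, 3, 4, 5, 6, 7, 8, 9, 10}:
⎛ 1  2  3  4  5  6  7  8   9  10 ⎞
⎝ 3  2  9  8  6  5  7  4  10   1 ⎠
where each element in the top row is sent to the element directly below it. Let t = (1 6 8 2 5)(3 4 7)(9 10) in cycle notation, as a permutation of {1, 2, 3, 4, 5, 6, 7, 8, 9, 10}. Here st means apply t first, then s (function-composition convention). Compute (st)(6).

t(6) = 8, then s(8) = 4; composing gives (st)(6) = 4.

4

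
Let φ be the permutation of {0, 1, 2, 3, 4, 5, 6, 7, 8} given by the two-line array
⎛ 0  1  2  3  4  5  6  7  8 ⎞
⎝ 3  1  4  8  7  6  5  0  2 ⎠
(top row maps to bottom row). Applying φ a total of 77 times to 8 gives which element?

3

Tracing 8 → 2 → … returns to 8 after 6 steps, so 8 lies in a 6-cycle (0, 3, 8, 2, 4, 7).
On a 6-cycle, φ^6 is the identity, so φ^77 = φ^5 there (77 ≡ 5 mod 6).
Stepping 5 places around the cycle: 8 → 2 → 4 → 7 → 0 → 3.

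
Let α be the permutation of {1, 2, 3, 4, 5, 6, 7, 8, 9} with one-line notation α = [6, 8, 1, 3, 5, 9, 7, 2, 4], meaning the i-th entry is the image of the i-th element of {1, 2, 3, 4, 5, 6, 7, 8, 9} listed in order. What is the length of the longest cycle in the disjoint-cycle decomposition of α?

5

Decomposing into disjoint cycles gives (1 6 9 4 3)(2 8); the longest has length 5.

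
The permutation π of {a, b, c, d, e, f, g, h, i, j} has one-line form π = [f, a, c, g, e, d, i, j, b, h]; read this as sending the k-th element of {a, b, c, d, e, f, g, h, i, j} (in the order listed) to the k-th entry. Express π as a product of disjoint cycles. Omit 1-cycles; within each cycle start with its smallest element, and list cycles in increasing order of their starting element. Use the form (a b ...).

Iterating π from a gives a → f → d → g → i → b → a; that is the 6-cycle (a f d g i b).
Continuing from each remaining unvisited element yields (a f d g i b)(h j).

(a f d g i b)(h j)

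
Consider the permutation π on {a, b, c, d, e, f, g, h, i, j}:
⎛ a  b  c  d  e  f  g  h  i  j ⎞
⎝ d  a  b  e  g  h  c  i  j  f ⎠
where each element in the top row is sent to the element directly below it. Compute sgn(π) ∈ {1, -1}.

1

In disjoint-cycle form the cycle lengths are 6, 4.
A cycle is odd iff its length is even; π has 2 even-length cycles, so sgn(π) = (−1)^2 and π is even.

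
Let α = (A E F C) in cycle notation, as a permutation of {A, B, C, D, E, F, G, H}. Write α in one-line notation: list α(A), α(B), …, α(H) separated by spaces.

E B A D F C G H

Image by image: A→E, B→B, C→A, D→D, E→F, F→C, G→G, H→H.
So the one-line form is E B A D F C G H.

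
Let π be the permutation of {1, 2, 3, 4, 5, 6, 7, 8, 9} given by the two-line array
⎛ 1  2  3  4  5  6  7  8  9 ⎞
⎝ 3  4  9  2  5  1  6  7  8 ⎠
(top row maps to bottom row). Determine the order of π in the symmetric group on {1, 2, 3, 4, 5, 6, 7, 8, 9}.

6

The disjoint-cycle form of π has cycle lengths 6, 2, 1.
The order is lcm(6, 2) = 6.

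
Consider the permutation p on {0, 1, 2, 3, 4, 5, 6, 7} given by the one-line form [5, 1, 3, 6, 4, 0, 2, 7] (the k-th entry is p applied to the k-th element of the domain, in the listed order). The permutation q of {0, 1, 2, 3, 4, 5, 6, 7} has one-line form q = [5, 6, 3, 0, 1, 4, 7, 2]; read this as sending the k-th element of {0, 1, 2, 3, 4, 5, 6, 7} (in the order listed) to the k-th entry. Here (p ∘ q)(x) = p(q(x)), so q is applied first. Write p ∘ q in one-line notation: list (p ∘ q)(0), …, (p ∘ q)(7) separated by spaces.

0 2 6 5 1 4 7 3

(p ∘ q)(x) = p(q(x)). Computing each image: p(q(0)) = p(5) = 0, p(q(1)) = p(6) = 2, p(q(2)) = p(3) = 6, p(q(3)) = p(0) = 5, p(q(4)) = p(1) = 1, p(q(5)) = p(4) = 4, p(q(6)) = p(7) = 7, p(q(7)) = p(2) = 3.
Hence p ∘ q = [0 2 6 5 1 4 7 3].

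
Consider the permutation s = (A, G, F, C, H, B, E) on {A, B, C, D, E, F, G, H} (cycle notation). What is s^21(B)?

B

B lies in the 7-cycle (A, G, F, C, H, B, E).
On a 7-cycle, s^7 is the identity, so s^21 = s^0 there (21 ≡ 0 mod 7).
So s^21(B) = B.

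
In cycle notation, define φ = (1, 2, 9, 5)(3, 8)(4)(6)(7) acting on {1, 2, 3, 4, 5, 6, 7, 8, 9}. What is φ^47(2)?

2 lies in the 4-cycle (1, 2, 9, 5).
On a 4-cycle, φ^4 is the identity, so φ^47 = φ^3 there (47 ≡ 3 mod 4).
Stepping 3 places around the cycle: 2 → 9 → 5 → 1.

1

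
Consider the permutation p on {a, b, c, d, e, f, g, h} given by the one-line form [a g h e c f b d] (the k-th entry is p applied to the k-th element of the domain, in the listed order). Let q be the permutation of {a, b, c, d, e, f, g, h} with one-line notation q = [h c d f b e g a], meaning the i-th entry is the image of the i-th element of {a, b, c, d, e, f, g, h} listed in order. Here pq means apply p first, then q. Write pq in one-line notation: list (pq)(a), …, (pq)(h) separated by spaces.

h g a b d e c f

(pq)(x) = q(p(x)). Computing each image: q(p(a)) = q(a) = h, q(p(b)) = q(g) = g, q(p(c)) = q(h) = a, q(p(d)) = q(e) = b, q(p(e)) = q(c) = d, q(p(f)) = q(f) = e, q(p(g)) = q(b) = c, q(p(h)) = q(d) = f.
Hence pq = [h g a b d e c f].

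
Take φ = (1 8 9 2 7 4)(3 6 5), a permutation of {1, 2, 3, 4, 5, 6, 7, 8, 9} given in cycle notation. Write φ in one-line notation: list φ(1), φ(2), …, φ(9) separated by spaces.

8 7 6 1 3 5 4 9 2

Reading each image from the cycles: 1→8, 2→7, 3→6, 4→1, 5→3, 6→5, 7→4, 8→9, 9→2.
So the one-line form is 8 7 6 1 3 5 4 9 2.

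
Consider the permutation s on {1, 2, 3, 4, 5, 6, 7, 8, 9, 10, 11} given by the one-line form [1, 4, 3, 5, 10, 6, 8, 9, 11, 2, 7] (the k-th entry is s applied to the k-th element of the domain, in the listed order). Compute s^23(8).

7

Tracing 8 → 9 → … returns to 8 after 4 steps, so 8 lies in a 4-cycle (7, 8, 9, 11).
Since the cycle has length 4, s^23 acts on it the same as s^3 (23 mod 4 = 3).
Stepping 3 places around the cycle: 8 → 9 → 11 → 7.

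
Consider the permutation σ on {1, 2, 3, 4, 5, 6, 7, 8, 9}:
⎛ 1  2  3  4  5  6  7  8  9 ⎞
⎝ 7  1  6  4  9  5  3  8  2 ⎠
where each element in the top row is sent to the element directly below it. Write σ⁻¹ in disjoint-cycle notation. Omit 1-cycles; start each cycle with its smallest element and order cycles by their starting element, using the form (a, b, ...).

The cycle decomposition of σ is (1, 7, 3, 6, 5, 9, 2).
The inverse reverses every cycle; in canonical form, σ⁻¹ = (1, 2, 9, 5, 6, 3, 7).

(1, 2, 9, 5, 6, 3, 7)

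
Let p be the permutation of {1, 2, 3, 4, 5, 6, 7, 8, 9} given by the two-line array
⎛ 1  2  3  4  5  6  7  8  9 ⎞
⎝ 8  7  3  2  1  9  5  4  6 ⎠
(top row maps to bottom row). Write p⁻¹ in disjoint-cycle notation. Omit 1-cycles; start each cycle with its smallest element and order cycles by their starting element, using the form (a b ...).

(1 5 7 2 4 8)(6 9)

First write p in disjoint cycles: (1 8 4 2 7 5)(6 9).
The inverse reverses every cycle; in canonical form, p⁻¹ = (1 5 7 2 4 8)(6 9).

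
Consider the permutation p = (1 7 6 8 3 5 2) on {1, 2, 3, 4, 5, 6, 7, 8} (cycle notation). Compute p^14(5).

5 lies in the 7-cycle (1 7 6 8 3 5 2).
Since the cycle has length 7, p^14 acts on it the same as p^0 (14 mod 7 = 0).
So p^14(5) = 5.

5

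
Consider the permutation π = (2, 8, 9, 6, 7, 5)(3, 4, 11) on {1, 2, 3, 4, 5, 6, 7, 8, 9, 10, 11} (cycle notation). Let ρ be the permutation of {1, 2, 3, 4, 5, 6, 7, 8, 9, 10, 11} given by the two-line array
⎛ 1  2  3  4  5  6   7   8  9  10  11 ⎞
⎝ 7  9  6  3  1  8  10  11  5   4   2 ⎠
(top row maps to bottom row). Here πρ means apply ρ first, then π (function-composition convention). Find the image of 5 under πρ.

1

(πρ)(5) = π(ρ(5)). ρ(5) = 1, then π(1) = 1. So (πρ)(5) = 1.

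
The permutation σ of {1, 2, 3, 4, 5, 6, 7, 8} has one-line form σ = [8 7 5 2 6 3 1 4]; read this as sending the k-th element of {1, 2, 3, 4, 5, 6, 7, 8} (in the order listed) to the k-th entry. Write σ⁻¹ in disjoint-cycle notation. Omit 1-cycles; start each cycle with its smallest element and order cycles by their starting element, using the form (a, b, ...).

First write σ in disjoint cycles: (1, 8, 4, 2, 7)(3, 5, 6).
The inverse reverses every cycle; in canonical form, σ⁻¹ = (1, 7, 2, 4, 8)(3, 6, 5).

(1, 7, 2, 4, 8)(3, 6, 5)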